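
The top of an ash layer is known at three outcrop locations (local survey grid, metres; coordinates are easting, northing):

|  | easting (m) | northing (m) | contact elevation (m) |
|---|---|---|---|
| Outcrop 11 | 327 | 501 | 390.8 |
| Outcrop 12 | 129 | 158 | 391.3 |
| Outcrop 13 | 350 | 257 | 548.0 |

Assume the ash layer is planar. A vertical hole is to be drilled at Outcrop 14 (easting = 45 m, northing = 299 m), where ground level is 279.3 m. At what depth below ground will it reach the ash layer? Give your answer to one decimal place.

Two edge vectors: Outcrop 11→Outcrop 12 = (-198, -343, 0.5), Outcrop 11→Outcrop 13 = (23, -244, 157.2).
Normal n = (Outcrop 11→Outcrop 12) × (Outcrop 11→Outcrop 13) = (-53797.6, 31137.1, 56201).
So ∂z/∂easting = −n_x/n_z = 0.95724 and ∂z/∂northing = −n_y/n_z = −0.55403.
Intercept c from Outcrop 11: 390.8 − 313.02 + 277.57 = 355.35.
At (45, 299): z_contact = 43.08 − 165.66 + 355.35 = 232.77 m.
Depth below ground = 279.3 − 232.77 = 46.5 m.

46.5 m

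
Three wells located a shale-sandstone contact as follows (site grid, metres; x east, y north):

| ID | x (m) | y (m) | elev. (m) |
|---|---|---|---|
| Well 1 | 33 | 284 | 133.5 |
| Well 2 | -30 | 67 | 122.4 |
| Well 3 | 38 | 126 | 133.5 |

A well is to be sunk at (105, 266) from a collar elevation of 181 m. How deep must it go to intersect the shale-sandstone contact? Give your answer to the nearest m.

36 m

Let the plane be z = a·x + b·y + c.
Well 2−Well 1: −63a − 217b = −11.1;  Well 3−Well 1: 5a − 158b = 0.
Solving gives a = 0.15887, b = 0.00503.
Then c = 133.5 − a·33 − b·284 = 126.83.
At (105, 266): z_contact = 16.7 + 1.3 + 126.83 = 144.8 m.
Depth below ground = 181 − 144.8 = 36 m.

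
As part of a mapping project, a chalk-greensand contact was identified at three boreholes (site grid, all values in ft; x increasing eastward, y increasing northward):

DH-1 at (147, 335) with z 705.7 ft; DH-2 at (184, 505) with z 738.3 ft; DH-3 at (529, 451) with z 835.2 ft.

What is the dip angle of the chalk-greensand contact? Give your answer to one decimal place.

Let the plane be z = a·x + b·y + c.
DH-2−DH-1: 37a + 170b = 32.6;  DH-3−DH-1: 382a + 116b = 129.5.
Solving gives a = 0.30064, b = 0.12633.
Gradient magnitude |∇z| = √(a² + b²) = √(0.09039 + 0.01596) = 0.32611.
True dip = arctan(0.32611) = 18.1°, dipping toward WSW (azimuth ≈ 247°).

18.1°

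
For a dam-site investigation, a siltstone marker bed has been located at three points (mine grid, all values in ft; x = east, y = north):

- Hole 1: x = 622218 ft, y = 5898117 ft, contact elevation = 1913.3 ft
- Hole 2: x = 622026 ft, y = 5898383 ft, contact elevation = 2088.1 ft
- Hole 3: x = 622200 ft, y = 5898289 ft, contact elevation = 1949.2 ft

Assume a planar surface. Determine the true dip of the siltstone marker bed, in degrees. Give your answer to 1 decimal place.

36.5°

Two edge vectors: Hole 1→Hole 2 = (-192, 266, 174.8), Hole 1→Hole 3 = (-18, 172, 35.9).
Normal n = (Hole 1→Hole 2) × (Hole 1→Hole 3) = (-20516.2, 3746.4, -28236).
So ∂z/∂x = −n_x/n_z = −0.72660 and ∂z/∂y = −n_y/n_z = 0.13268.
Gradient magnitude |∇z| = √(a² + b²) = √(0.52794 + 0.01760) = 0.73861.
True dip = arctan(0.73861) = 36.5°, dipping toward E (azimuth ≈ 100°).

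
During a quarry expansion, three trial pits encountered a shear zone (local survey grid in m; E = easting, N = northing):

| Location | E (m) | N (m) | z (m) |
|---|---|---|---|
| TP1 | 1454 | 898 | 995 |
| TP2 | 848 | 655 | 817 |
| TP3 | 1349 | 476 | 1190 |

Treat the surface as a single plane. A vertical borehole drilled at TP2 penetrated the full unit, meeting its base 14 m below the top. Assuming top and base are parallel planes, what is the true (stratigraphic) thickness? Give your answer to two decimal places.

10.94 m

Let the plane be z = a·E + b·N + c.
TP2−TP1: −606a − 243b = −178;  TP3−TP1: −105a − 422b = 195.
Solving gives a = 0.53211, b = −0.59448.
|∇z| = √(a²+b²) = 0.79784, so dip δ = arctan(0.79784) = 38.58°.
True thickness = vertical thickness × cos δ = 14 × cos 38.58° = 10.94 m.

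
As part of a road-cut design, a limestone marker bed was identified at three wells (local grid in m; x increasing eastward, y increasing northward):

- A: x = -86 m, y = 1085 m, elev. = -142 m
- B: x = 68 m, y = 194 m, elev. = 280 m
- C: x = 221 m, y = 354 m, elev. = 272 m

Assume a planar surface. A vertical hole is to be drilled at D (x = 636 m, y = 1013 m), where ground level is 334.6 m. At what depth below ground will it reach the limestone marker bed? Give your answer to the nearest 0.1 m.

Let the plane be z = a·x + b·y + c.
B−A: 154a − 891b = 422;  C−A: 307a − 731b = 414.
Solving gives a = 0.375192, b = −0.408777.
Then c = -142 − a·-86 − b·1085 = 333.79.
At (636, 1013): z_contact = 238.62 − 414.09 + 333.79 = 158.32 m.
Depth below ground = 334.6 − 158.32 = 176.3 m.

176.3 m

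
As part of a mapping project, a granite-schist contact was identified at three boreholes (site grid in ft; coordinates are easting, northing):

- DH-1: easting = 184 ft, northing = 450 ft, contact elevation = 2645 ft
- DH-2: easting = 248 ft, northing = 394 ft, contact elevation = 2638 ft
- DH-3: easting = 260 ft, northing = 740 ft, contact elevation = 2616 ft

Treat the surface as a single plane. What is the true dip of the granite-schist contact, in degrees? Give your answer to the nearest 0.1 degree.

Two edge vectors: DH-1→DH-2 = (64, -56, -7), DH-1→DH-3 = (76, 290, -29).
Normal n = (DH-1→DH-2) × (DH-1→DH-3) = (3654, 1324, 22816).
So ∂z/∂easting = −n_x/n_z = −0.16015 and ∂z/∂northing = −n_y/n_z = −0.05803.
Gradient magnitude |∇z| = √(a² + b²) = √(0.02565 + 0.00337) = 0.17034.
True dip = arctan(0.17034) = 9.7°, dipping toward ENE (azimuth ≈ 070°).

9.7°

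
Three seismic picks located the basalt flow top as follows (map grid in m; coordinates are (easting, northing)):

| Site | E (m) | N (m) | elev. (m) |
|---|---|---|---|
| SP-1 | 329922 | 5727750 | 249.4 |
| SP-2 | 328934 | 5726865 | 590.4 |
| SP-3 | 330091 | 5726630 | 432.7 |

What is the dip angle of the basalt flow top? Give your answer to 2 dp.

Let the plane be z = a·E + b·N + c.
SP-2−SP-1: −988a − 885b = 341;  SP-3−SP-1: 169a − 1120b = 183.3.
Solving gives a = −0.17490, b = −0.19005.
Gradient magnitude |∇z| = √(a² + b²) = √(0.03059 + 0.03612) = 0.25828.
True dip = arctan(0.25828) = 14.48°, dipping toward NE (azimuth ≈ 043°).

14.48°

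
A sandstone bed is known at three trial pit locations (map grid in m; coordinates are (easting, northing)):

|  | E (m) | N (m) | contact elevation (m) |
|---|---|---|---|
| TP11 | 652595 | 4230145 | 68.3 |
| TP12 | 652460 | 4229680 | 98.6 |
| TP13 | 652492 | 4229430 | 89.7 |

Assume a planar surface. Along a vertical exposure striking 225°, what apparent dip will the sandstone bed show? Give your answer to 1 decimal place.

9.5°

Two edge vectors: TP11→TP12 = (-135, -465, 30.3), TP11→TP13 = (-103, -715, 21.4).
Normal n = (TP11→TP12) × (TP11→TP13) = (11713.5, -231.9, 48630).
So ∂z/∂E = −n_x/n_z = −0.24087 and ∂z/∂N = −n_y/n_z = 0.00477.
Unit vector along 225° is (sin 225°, cos 225°) = (-0.7071, -0.7071).
Slope in that direction = a·(-0.7071) + b·(-0.7071) = 0.16695.
Apparent dip = arctan|0.16695| = 9.5° (true dip is 13.5°, so apparent ≤ true as expected).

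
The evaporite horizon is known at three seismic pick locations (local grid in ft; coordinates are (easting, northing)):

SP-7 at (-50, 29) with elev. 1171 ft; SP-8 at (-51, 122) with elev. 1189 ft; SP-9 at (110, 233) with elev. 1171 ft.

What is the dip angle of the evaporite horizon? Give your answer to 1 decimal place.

17.2°

Two edge vectors: SP-7→SP-8 = (-1, 93, 18), SP-7→SP-9 = (160, 204, 0).
Normal n = (SP-7→SP-8) × (SP-7→SP-9) = (-3672, 2880, -15084).
So ∂z/∂E = −n_x/n_z = −0.24344 and ∂z/∂N = −n_y/n_z = 0.19093.
Gradient magnitude |∇z| = √(a² + b²) = √(0.05926 + 0.03645) = 0.30938.
True dip = arctan(0.30938) = 17.2°, dipping toward SE (azimuth ≈ 128°).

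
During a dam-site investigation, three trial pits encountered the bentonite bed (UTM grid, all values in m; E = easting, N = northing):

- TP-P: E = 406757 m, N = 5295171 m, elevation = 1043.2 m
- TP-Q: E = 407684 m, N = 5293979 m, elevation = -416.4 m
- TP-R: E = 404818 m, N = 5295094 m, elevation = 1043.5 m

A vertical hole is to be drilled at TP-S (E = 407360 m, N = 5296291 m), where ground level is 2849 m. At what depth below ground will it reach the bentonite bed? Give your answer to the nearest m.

Two edge vectors: TP-P→TP-Q = (927, -1192, -1459.6), TP-P→TP-R = (-1939, -77, 0.3).
Normal n = (TP-P→TP-Q) × (TP-P→TP-R) = (-112746.8, 2829886.3, -2382667).
So ∂z/∂E = −n_x/n_z = −0.04731958 and ∂z/∂N = −n_y/n_z = 1.18769694.
Intercept c from TP-P: 1043.2 + 19247.57 − 6289058.38 = −6268767.61.
At (407360, 5296291): z_contact = −19276.1 + 6290388.6 − 6268767.61 = 2344.9 m.
Depth below ground = 2849 − 2344.9 = 504 m.

504 m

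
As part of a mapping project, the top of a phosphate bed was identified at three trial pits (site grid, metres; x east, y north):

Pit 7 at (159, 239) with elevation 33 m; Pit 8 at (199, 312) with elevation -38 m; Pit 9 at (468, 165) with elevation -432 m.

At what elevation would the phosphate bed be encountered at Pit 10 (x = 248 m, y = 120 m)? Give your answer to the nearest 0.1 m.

Let the plane be z = a·x + b·y + c.
Pit 8−Pit 7: 40a + 73b = −71;  Pit 9−Pit 7: 309a − 74b = −465.
Solving gives a = −1.53619, b = −0.13085.
Then c = 33 − a·159 − b·239 = 308.53.
At (248, 120): z = −381.0 − 15.7 + 308.53 = -88.1 m.

-88.1 m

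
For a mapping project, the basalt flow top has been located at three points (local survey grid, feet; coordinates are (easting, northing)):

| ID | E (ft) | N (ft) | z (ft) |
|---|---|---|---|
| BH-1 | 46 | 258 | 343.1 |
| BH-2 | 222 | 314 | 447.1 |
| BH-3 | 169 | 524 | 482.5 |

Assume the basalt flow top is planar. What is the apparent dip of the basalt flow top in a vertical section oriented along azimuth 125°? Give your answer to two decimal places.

Two edge vectors: BH-1→BH-2 = (176, 56, 104), BH-1→BH-3 = (123, 266, 139.4).
Normal n = (BH-1→BH-2) × (BH-1→BH-3) = (-19857.6, -11742.4, 39928).
So ∂z/∂E = −n_x/n_z = 0.49734 and ∂z/∂N = −n_y/n_z = 0.29409.
Unit vector along 125° is (sin 125°, cos 125°) = (0.8192, -0.5736).
Slope in that direction = a·(0.8192) + b·(-0.5736) = 0.23871.
Apparent dip = arctan|0.23871| = 13.43° (true dip is 30.0°, so apparent ≤ true as expected).

13.43°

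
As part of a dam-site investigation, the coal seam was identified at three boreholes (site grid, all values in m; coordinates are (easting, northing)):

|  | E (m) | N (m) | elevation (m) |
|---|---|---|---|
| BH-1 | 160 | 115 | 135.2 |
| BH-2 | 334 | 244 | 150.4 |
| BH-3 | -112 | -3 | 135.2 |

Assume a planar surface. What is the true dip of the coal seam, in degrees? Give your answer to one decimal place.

Two edge vectors: BH-1→BH-2 = (174, 129, 15.2), BH-1→BH-3 = (-272, -118, 0).
Normal n = (BH-1→BH-2) × (BH-1→BH-3) = (1793.6, -4134.4, 14556).
So ∂z/∂E = −n_x/n_z = −0.12322 and ∂z/∂N = −n_y/n_z = 0.28403.
Gradient magnitude |∇z| = √(a² + b²) = √(0.01518 + 0.08068) = 0.30961.
True dip = arctan(0.30961) = 17.2°, dipping toward SSE (azimuth ≈ 157°).

17.2°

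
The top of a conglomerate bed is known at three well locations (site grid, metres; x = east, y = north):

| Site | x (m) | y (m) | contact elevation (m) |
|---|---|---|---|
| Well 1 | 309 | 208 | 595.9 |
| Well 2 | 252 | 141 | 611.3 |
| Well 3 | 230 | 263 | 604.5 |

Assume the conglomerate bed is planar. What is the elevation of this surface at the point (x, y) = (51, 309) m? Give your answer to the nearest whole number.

631 m

Two edge vectors: Well 1→Well 2 = (-57, -67, 15.4), Well 1→Well 3 = (-79, 55, 8.6).
Normal n = (Well 1→Well 2) × (Well 1→Well 3) = (-1423.2, -726.4, -8428).
So ∂z/∂x = −n_x/n_z = −0.16887 and ∂z/∂y = −n_y/n_z = −0.08619.
Intercept c from Well 1: 595.9 + 52.18 + 17.93 = 666.01.
At (51, 309): z = −8.6 − 26.6 + 666.01 = 630.8 m.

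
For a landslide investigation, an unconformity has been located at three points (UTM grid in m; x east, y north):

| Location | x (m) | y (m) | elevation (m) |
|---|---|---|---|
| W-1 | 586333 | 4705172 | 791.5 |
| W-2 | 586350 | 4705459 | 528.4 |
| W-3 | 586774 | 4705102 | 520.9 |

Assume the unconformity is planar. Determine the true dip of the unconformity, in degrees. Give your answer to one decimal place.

Two edge vectors: W-1→W-2 = (17, 287, -263.1), W-1→W-3 = (441, -70, -270.6).
Normal n = (W-1→W-2) × (W-1→W-3) = (-96079.2, -111426.9, -127757).
So ∂z/∂x = −n_x/n_z = −0.75205 and ∂z/∂y = −n_y/n_z = −0.87218.
Gradient magnitude |∇z| = √(a² + b²) = √(0.56557 + 0.76070) = 1.15164.
True dip = arctan(1.15164) = 49.0°, dipping toward NE (azimuth ≈ 041°).

49.0°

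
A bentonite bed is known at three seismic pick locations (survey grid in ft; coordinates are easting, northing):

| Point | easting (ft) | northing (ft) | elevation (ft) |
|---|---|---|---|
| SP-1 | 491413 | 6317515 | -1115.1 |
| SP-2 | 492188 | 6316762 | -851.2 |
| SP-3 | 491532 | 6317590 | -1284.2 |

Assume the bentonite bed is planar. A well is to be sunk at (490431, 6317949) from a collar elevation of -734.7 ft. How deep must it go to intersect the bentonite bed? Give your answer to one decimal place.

142.8 ft

Two edge vectors: SP-1→SP-2 = (775, -753, 263.9), SP-1→SP-3 = (119, 75, -169.1).
Normal n = (SP-1→SP-2) × (SP-1→SP-3) = (107539.8, 162456.6, 147732).
So ∂z/∂easting = −n_x/n_z = −0.727938429 and ∂z/∂northing = −n_y/n_z = −1.099671026.
Intercept c from SP-1: -1115.1 + 357718.41 + 6947188.20 = 7303791.51.
At (490431, 6317949): z_contact = −357003.57 − 6947665.46 + 7303791.51 = -877.52 ft.
Depth below ground = -734.7 − (-877.52) = 142.8 ft.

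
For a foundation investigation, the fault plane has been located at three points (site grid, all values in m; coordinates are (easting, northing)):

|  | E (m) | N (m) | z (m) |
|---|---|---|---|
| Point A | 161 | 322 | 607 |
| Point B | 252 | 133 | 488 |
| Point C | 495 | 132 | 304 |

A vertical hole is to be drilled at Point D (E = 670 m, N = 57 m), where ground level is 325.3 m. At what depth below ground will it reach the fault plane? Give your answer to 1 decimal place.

173.5 m

Two edge vectors: Point A→Point B = (91, -189, -119), Point A→Point C = (334, -190, -303).
Normal n = (Point A→Point B) × (Point A→Point C) = (34657, -12173, 45836).
So ∂z/∂E = −n_x/n_z = −0.75611 and ∂z/∂N = −n_y/n_z = 0.26558.
Intercept c from Point A: 607 + 121.73 − 85.52 = 643.22.
At (670, 57): z_contact = −506.59 + 15.14 + 643.22 = 151.76 m.
Depth below ground = 325.3 − 151.76 = 173.5 m.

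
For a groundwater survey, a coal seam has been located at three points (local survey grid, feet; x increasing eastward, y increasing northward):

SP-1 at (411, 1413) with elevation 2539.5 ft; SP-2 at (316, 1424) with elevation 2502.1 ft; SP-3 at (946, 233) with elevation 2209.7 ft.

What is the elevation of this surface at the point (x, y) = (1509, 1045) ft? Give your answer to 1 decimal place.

Two edge vectors: SP-1→SP-2 = (-95, 11, -37.4), SP-1→SP-3 = (535, -1180, -329.8).
Normal n = (SP-1→SP-2) × (SP-1→SP-3) = (-47759.8, -51340, 106215).
So ∂z/∂x = −n_x/n_z = 0.449652 and ∂z/∂y = −n_y/n_z = 0.483359.
Intercept c from SP-1: 2539.5 − 184.81 − 682.99 = 1671.71.
At (1509, 1045): z = 678.5 + 505.1 + 1671.71 = 2855.3 ft.

2855.3 ft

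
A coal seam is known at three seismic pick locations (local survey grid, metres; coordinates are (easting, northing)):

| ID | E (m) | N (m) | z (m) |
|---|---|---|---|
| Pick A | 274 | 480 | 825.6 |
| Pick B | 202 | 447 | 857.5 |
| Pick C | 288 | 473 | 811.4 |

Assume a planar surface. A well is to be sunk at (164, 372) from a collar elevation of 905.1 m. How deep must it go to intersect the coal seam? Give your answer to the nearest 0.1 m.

Let the plane be z = a·E + b·N + c.
Pick B−Pick A: −72a − 33b = 31.9;  Pick C−Pick A: 14a − 7b = −14.2.
Solving gives a = −0.71625, b = 0.59607.
Then c = 825.6 − a·274 − b·480 = 735.74.
At (164, 372): z_contact = −117.47 + 221.74 + 735.74 = 840.01 m.
Depth below ground = 905.1 − 840.01 = 65.1 m.

65.1 m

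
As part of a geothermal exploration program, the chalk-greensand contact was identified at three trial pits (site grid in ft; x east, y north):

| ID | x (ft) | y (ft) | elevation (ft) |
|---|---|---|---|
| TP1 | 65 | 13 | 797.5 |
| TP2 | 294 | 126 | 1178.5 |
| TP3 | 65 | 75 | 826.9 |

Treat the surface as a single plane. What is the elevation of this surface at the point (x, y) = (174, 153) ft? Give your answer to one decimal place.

Let the plane be z = a·x + b·y + c.
TP2−TP1: 229a + 113b = 381;  TP3−TP1: 0a + 62b = 29.4.
Solving gives a = 1.42976, b = 0.47419.
Then c = 797.5 − a·65 − b·13 = 698.40.
At (174, 153): z = 248.8 + 72.6 + 698.40 = 1019.7 ft.

1019.7 ft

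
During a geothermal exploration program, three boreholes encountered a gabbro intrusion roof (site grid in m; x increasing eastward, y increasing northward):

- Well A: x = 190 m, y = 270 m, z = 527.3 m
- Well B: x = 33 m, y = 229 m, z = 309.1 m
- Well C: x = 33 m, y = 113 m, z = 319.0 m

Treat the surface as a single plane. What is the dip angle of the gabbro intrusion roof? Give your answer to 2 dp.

Two edge vectors: Well A→Well B = (-157, -41, -218.2), Well A→Well C = (-157, -157, -208.3).
Normal n = (Well A→Well B) × (Well A→Well C) = (-25717.1, 1554.3, 18212).
So ∂z/∂x = −n_x/n_z = 1.41210 and ∂z/∂y = −n_y/n_z = −0.08534.
Gradient magnitude |∇z| = √(a² + b²) = √(1.99402 + 0.00728) = 1.41467.
True dip = arctan(1.41467) = 54.74°, dipping toward W (azimuth ≈ 273°).

54.74°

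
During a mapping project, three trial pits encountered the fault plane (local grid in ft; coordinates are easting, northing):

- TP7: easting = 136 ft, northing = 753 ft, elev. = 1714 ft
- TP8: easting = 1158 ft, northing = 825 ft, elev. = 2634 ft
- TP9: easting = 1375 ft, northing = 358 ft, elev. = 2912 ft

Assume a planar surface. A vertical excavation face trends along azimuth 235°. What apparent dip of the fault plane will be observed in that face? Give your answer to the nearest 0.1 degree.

Let the plane be z = a·easting + b·northing + c.
TP8−TP7: 1022a + 72b = 920;  TP9−TP7: 1239a − 395b = 1198.
Solving gives a = 0.91227, b = −0.17139.
Unit vector along 235° is (sin 235°, cos 235°) = (-0.8192, -0.5736).
Slope in that direction = a·(-0.8192) + b·(-0.5736) = −0.64898.
Apparent dip = arctan|0.64898| = 33.0° (true dip is 42.9°, so apparent ≤ true as expected).

33.0°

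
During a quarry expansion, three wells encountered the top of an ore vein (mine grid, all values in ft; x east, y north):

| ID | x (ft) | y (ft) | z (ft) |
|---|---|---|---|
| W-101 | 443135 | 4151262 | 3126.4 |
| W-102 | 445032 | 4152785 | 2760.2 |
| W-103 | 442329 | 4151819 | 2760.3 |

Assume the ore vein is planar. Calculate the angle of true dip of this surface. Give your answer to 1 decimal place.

24.7°

Let the plane be z = a·x + b·y + c.
W-102−W-101: 1897a + 1523b = −366.2;  W-103−W-101: −806a + 557b = −366.1.
Solving gives a = 0.15480, b = −0.43326.
Gradient magnitude |∇z| = √(a² + b²) = √(0.02396 + 0.18772) = 0.46009.
True dip = arctan(0.46009) = 24.7°, dipping toward NNW (azimuth ≈ 340°).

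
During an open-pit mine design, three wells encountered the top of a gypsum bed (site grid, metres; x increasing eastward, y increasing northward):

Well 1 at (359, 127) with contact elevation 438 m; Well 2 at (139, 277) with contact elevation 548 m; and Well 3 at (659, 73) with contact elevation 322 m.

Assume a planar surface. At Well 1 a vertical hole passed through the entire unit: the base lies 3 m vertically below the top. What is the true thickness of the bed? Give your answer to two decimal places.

Two edge vectors: Well 1→Well 2 = (-220, 150, 110), Well 1→Well 3 = (300, -54, -116).
Normal n = (Well 1→Well 2) × (Well 1→Well 3) = (-11460, 7480, -33120).
So ∂z/∂x = −n_x/n_z = −0.34601 and ∂z/∂y = −n_y/n_z = 0.22585.
|∇z| = √(a²+b²) = 0.41320, so dip δ = arctan(0.41320) = 22.45°.
True thickness = vertical thickness × cos δ = 3 × cos 22.45° = 2.77 m.

2.77 m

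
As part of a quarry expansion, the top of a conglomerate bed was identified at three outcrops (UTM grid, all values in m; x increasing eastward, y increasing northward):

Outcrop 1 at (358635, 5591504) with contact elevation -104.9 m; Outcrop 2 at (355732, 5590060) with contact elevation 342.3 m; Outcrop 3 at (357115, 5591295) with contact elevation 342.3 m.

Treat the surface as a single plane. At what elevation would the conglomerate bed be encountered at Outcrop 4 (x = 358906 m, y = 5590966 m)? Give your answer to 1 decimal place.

Two edge vectors: Outcrop 1→Outcrop 2 = (-2903, -1444, 447.2), Outcrop 1→Outcrop 3 = (-1520, -209, 447.2).
Normal n = (Outcrop 1→Outcrop 2) × (Outcrop 1→Outcrop 3) = (-552292, 618477.6, -1588153).
So ∂z/∂x = −n_x/n_z = −0.347757426 and ∂z/∂y = −n_y/n_z = 0.389432001.
Intercept c from Outcrop 1: -104.9 + 124717.98 − 2177510.59 = −2052897.50.
At (358906, 5590966): z = −124812.2 + 2177301.1 − 2052897.50 = -408.7 m.

-408.7 m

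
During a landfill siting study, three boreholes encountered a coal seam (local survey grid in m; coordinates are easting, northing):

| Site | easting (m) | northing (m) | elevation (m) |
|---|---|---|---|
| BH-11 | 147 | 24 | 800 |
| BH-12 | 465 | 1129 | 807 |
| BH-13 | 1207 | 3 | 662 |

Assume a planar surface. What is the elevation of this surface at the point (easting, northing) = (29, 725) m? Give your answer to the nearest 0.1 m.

845.8 m

Two edge vectors: BH-11→BH-12 = (318, 1105, 7), BH-11→BH-13 = (1060, -21, -138).
Normal n = (BH-11→BH-12) × (BH-11→BH-13) = (-152343, 51304, -1177978).
So ∂z/∂easting = −n_x/n_z = −0.129326 and ∂z/∂northing = −n_y/n_z = 0.043553.
Intercept c from BH-11: 800 + 19.01 − 1.05 = 817.97.
At (29, 725): z = −3.8 + 31.6 + 817.97 = 845.8 m.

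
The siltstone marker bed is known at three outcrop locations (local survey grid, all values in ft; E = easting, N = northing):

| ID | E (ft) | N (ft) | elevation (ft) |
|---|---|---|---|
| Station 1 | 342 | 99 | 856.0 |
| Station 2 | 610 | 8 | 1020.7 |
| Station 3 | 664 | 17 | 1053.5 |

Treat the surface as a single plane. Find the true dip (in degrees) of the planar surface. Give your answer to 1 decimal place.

Two edge vectors: Station 1→Station 2 = (268, -91, 164.7), Station 1→Station 3 = (322, -82, 197.5).
Normal n = (Station 1→Station 2) × (Station 1→Station 3) = (-4467.1, 103.4, 7326).
So ∂z/∂E = −n_x/n_z = 0.60976 and ∂z/∂N = −n_y/n_z = −0.01411.
Gradient magnitude |∇z| = √(a² + b²) = √(0.37181 + 0.00020) = 0.60992.
True dip = arctan(0.60992) = 31.4°, dipping toward W (azimuth ≈ 271°).

31.4°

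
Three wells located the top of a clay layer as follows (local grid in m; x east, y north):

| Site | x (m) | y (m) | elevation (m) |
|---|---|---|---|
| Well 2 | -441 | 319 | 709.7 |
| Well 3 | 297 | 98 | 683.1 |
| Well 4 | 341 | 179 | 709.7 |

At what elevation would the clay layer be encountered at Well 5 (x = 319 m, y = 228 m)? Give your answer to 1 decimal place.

Two edge vectors: Well 2→Well 3 = (738, -221, -26.6), Well 2→Well 4 = (782, -140, 0).
Normal n = (Well 2→Well 3) × (Well 2→Well 4) = (-3724, -20801.2, 69502).
So ∂z/∂x = −n_x/n_z = 0.05358 and ∂z/∂y = −n_y/n_z = 0.29929.
Intercept c from Well 2: 709.7 + 23.63 − 95.47 = 637.86.
At (319, 228): z = 17.1 + 68.2 + 637.86 = 723.2 m.

723.2 m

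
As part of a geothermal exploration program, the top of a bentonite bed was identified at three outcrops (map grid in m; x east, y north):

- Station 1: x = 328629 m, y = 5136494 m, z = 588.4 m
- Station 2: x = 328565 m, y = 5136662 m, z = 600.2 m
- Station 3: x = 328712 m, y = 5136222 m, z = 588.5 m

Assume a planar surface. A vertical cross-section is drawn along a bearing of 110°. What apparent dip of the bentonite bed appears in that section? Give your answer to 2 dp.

37.88°

Let the plane be z = a·x + b·y + c.
Station 2−Station 1: −64a + 168b = 11.8;  Station 3−Station 1: 83a − 272b = 0.1.
Solving gives a = −0.93141, b = −0.28458.
Unit vector along 110° is (sin 110°, cos 110°) = (0.9397, -0.3420).
Slope in that direction = a·(0.9397) + b·(-0.3420) = −0.77790.
Apparent dip = arctan|0.77790| = 37.88° (true dip is 44.2°, so apparent ≤ true as expected).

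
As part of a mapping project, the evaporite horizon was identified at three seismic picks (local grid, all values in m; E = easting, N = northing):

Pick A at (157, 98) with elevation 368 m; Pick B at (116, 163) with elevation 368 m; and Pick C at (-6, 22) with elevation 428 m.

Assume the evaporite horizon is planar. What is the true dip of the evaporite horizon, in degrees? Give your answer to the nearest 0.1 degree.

18.6°

Two edge vectors: Pick A→Pick B = (-41, 65, 0), Pick A→Pick C = (-163, -76, 60).
Normal n = (Pick A→Pick B) × (Pick A→Pick C) = (3900, 2460, 13711).
So ∂z/∂E = −n_x/n_z = −0.28444 and ∂z/∂N = −n_y/n_z = −0.17942.
Gradient magnitude |∇z| = √(a² + b²) = √(0.08091 + 0.03219) = 0.33630.
True dip = arctan(0.33630) = 18.6°, dipping toward ENE (azimuth ≈ 058°).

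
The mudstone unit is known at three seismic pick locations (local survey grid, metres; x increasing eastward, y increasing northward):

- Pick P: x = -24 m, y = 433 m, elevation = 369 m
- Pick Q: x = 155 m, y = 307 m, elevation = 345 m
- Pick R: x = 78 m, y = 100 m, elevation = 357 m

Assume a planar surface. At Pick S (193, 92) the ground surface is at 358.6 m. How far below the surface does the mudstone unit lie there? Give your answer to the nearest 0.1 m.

17.5 m

Let the plane be z = a·x + b·y + c.
Pick Q−Pick P: 179a − 126b = −24;  Pick R−Pick P: 102a − 333b = −12.
Solving gives a = −0.13859, b = −0.00642.
Then c = 369 − a·-24 − b·433 = 368.45.
At (193, 92): z_contact = −26.75 − 0.59 + 368.45 = 341.11 m.
Depth below ground = 358.6 − 341.11 = 17.5 m.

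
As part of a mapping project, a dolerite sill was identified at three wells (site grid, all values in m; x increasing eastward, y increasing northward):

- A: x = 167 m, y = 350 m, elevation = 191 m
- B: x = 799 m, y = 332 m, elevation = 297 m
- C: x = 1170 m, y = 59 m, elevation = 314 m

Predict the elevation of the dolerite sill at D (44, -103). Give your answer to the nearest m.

92 m

Let the plane be z = a·x + b·y + c.
B−A: 632a − 18b = 106;  C−A: 1003a − 291b = 123.
Solving gives a = 0.17263, b = 0.17233.
Then c = 191 − a·167 − b·350 = 101.86.
At (44, -103): z = 7.6 − 17.7 + 101.86 = 91.7 m.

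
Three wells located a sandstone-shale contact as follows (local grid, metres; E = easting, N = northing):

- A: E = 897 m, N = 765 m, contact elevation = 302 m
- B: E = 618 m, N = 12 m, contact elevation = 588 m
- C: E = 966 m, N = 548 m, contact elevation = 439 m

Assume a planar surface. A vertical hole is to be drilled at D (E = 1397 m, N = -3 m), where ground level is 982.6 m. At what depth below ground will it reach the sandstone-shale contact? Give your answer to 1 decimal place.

Let the plane be z = a·E + b·N + c.
B−A: −279a − 753b = 286;  C−A: 69a − 217b = 137.
Solving gives a = 0.365324, b = −0.515173.
Then c = 302 − a·897 − b·765 = 368.41.
At (1397, -3): z_contact = 510.36 + 1.55 + 368.41 = 880.32 m.
Depth below ground = 982.6 − 880.32 = 102.3 m.

102.3 m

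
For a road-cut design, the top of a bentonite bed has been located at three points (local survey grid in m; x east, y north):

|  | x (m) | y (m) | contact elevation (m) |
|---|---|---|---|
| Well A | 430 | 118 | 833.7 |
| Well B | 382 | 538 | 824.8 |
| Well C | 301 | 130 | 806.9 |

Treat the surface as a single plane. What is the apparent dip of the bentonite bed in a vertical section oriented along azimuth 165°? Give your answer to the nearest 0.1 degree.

2.9°

Two edge vectors: Well A→Well B = (-48, 420, -8.9), Well A→Well C = (-129, 12, -26.8).
Normal n = (Well A→Well B) × (Well A→Well C) = (-11149.2, -138.3, 53604).
So ∂z/∂x = −n_x/n_z = 0.20799 and ∂z/∂y = −n_y/n_z = 0.00258.
Unit vector along 165° is (sin 165°, cos 165°) = (0.2588, -0.9659).
Slope in that direction = a·(0.2588) + b·(-0.9659) = 0.05134.
Apparent dip = arctan|0.05134| = 2.9° (true dip is 11.8°, so apparent ≤ true as expected).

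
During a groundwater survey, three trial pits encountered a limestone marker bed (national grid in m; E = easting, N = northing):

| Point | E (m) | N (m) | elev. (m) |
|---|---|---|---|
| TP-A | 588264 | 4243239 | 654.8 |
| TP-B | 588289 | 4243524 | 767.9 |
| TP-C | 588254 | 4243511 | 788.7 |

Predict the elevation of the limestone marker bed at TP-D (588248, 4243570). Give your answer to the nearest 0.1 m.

Let the plane be z = a·E + b·N + c.
TP-B−TP-A: 25a + 285b = 113.1;  TP-C−TP-A: −10a + 272b = 133.9.
Solving gives a = −0.766663212, b = 0.464093264.
Then c = 654.8 − a·588264 − b·4243239 = −1517603.47.
At (588248, 4243570): z = −450988.1 + 1969412.3 − 1517603.47 = 820.7 m.

820.7 m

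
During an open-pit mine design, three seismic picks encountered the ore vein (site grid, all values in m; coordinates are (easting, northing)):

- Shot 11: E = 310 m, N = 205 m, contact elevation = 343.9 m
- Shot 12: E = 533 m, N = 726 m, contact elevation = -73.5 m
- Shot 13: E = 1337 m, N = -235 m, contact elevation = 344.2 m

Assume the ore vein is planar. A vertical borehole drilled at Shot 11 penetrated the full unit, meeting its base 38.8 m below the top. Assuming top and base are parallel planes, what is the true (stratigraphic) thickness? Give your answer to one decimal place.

31.2 m

Two edge vectors: Shot 11→Shot 12 = (223, 521, -417.4), Shot 11→Shot 13 = (1027, -440, 0.3).
Normal n = (Shot 11→Shot 12) × (Shot 11→Shot 13) = (-183499.7, -428736.7, -633187).
So ∂z/∂E = −n_x/n_z = −0.28980 and ∂z/∂N = −n_y/n_z = −0.67711.
|∇z| = √(a²+b²) = 0.73652, so dip δ = arctan(0.73652) = 36.37°.
True thickness = vertical thickness × cos δ = 38.8 × cos 36.37° = 31.2 m.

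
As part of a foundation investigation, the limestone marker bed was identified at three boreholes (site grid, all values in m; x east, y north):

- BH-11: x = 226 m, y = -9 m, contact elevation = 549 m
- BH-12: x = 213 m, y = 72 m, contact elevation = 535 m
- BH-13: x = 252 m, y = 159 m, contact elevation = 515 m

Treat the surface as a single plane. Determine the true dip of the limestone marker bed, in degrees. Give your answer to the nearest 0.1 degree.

11.9°

Two edge vectors: BH-11→BH-12 = (-13, 81, -14), BH-11→BH-13 = (26, 168, -34).
Normal n = (BH-11→BH-12) × (BH-11→BH-13) = (-402, -806, -4290).
So ∂z/∂x = −n_x/n_z = −0.09371 and ∂z/∂y = −n_y/n_z = −0.18788.
Gradient magnitude |∇z| = √(a² + b²) = √(0.00878 + 0.03530) = 0.20995.
True dip = arctan(0.20995) = 11.9°, dipping toward NNE (azimuth ≈ 027°).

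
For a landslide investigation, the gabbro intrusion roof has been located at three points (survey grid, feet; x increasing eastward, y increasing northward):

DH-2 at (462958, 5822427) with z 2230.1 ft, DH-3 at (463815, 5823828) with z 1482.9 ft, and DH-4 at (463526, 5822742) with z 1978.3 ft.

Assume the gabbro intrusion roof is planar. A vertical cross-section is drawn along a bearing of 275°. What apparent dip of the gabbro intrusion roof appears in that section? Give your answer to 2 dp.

Let the plane be z = a·x + b·y + c.
DH-3−DH-2: 857a + 1401b = −747.2;  DH-4−DH-2: 568a + 315b = −251.8.
Solving gives a = −0.22328, b = −0.39675.
Unit vector along 275° is (sin 275°, cos 275°) = (-0.9962, 0.0872).
Slope in that direction = a·(-0.9962) + b·(0.0872) = 0.18785.
Apparent dip = arctan|0.18785| = 10.64° (true dip is 24.5°, so apparent ≤ true as expected).

10.64°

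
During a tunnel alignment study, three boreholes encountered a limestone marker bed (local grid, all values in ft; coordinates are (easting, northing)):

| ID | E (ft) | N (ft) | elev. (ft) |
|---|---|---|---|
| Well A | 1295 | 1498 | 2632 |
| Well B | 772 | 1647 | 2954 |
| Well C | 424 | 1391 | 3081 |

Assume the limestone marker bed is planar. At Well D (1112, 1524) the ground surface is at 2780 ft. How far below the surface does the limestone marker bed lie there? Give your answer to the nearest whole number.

42 ft

Let the plane be z = a·E + b·N + c.
Well B−Well A: −523a + 149b = 322;  Well C−Well A: −871a − 107b = 449.
Solving gives a = −0.54568, b = 0.24569.
Then c = 2632 − a·1295 − b·1498 = 2970.61.
At (1112, 1524): z_contact = −606.8 + 374.4 + 2970.61 = 2738.2 ft.
Depth below ground = 2780 − 2738.2 = 42 ft.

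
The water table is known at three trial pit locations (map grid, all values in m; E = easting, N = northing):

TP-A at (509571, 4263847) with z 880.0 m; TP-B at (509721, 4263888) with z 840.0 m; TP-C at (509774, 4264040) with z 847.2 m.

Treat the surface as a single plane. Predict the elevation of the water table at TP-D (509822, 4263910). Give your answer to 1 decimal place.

812.2 m

Let the plane be z = a·E + b·N + c.
TP-B−TP-A: 150a + 41b = −40;  TP-C−TP-A: 203a + 193b = −32.8.
Solving gives a = −0.309070636, b = 0.155136472.
Then c = 880 − a·509571 − b·4263847 = −503104.75.
At (509822, 4263910): z = −157571.0 + 661488.0 − 503104.75 = 812.2 m.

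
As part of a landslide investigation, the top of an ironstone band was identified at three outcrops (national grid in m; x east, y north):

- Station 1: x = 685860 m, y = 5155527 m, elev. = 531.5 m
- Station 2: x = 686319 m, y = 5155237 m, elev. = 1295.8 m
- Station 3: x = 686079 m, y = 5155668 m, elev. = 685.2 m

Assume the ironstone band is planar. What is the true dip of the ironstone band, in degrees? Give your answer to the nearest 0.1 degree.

54.6°

Let the plane be z = a·x + b·y + c.
Station 2−Station 1: 459a − 290b = 764.3;  Station 3−Station 1: 219a + 141b = 153.7.
Solving gives a = 1.18803, b = −0.75516.
Gradient magnitude |∇z| = √(a² + b²) = √(1.41140 + 0.57027) = 1.40772.
True dip = arctan(1.40772) = 54.6°, dipping toward WNW (azimuth ≈ 302°).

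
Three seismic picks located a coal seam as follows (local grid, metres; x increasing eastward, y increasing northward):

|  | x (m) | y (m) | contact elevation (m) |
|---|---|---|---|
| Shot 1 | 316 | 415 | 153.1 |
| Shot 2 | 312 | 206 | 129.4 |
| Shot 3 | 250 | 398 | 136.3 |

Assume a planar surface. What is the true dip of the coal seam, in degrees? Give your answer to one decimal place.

14.1°

Let the plane be z = a·x + b·y + c.
Shot 2−Shot 1: −4a − 209b = −23.7;  Shot 3−Shot 1: −66a − 17b = −16.8.
Solving gives a = 0.22645, b = 0.10906.
Gradient magnitude |∇z| = √(a² + b²) = √(0.05128 + 0.01189) = 0.25135.
True dip = arctan(0.25135) = 14.1°, dipping toward WSW (azimuth ≈ 244°).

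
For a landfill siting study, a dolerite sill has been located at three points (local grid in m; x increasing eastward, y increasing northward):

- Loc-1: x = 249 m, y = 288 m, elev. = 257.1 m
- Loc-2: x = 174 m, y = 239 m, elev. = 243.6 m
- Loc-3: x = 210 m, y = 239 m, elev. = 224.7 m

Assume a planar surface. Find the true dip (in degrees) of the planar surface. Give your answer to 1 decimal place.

50.2°

Let the plane be z = a·x + b·y + c.
Loc-2−Loc-1: −75a − 49b = −13.5;  Loc-3−Loc-1: −39a − 49b = −32.4.
Solving gives a = −0.52500, b = 1.07908.
Gradient magnitude |∇z| = √(a² + b²) = √(0.27563 + 1.16442) = 1.20002.
True dip = arctan(1.20002) = 50.2°, dipping toward SSE (azimuth ≈ 154°).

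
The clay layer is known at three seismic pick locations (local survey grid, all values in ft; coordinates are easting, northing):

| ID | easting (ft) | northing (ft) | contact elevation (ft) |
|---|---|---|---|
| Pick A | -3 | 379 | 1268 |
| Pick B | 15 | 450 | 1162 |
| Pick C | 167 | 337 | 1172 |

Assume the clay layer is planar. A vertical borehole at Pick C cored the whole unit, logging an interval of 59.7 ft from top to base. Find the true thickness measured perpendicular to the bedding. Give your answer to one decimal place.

Two edge vectors: Pick A→Pick B = (18, 71, -106), Pick A→Pick C = (170, -42, -96).
Normal n = (Pick A→Pick B) × (Pick A→Pick C) = (-11268, -16292, -12826).
So ∂z/∂easting = −n_x/n_z = −0.87853 and ∂z/∂northing = −n_y/n_z = −1.27023.
|∇z| = √(a²+b²) = 1.54444, so dip δ = arctan(1.54444) = 57.08°.
True thickness = vertical thickness × cos δ = 59.7 × cos 57.08° = 32.4 ft.

32.4 ft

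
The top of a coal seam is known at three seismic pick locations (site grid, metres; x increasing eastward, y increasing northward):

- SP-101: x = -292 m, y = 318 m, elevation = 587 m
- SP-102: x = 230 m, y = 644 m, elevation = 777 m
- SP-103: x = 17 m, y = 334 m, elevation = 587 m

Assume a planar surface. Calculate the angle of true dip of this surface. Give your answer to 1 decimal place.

Let the plane be z = a·x + b·y + c.
SP-102−SP-101: 522a + 326b = 190;  SP-103−SP-101: 309a + 16b = 0.
Solving gives a = −0.03291, b = 0.63551.
Gradient magnitude |∇z| = √(a² + b²) = √(0.00108 + 0.40388) = 0.63636.
True dip = arctan(0.63636) = 32.5°, dipping toward S (azimuth ≈ 177°).

32.5°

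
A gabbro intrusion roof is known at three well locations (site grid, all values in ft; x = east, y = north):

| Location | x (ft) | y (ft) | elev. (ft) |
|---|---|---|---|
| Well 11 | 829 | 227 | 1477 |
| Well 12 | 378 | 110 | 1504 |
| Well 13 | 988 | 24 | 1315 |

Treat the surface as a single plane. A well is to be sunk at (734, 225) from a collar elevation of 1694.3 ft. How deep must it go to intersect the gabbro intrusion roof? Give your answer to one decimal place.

Two edge vectors: Well 11→Well 12 = (-451, -117, 27), Well 11→Well 13 = (159, -203, -162).
Normal n = (Well 11→Well 12) × (Well 11→Well 13) = (24435, -68769, 110156).
So ∂z/∂x = −n_x/n_z = −0.22182 and ∂z/∂y = −n_y/n_z = 0.62429.
Intercept c from Well 11: 1477 + 183.89 − 141.71 = 1519.18.
At (734, 225): z_contact = −162.82 + 140.46 + 1519.18 = 1496.82 ft.
Depth below ground = 1694.3 − 1496.82 = 197.5 ft.

197.5 ft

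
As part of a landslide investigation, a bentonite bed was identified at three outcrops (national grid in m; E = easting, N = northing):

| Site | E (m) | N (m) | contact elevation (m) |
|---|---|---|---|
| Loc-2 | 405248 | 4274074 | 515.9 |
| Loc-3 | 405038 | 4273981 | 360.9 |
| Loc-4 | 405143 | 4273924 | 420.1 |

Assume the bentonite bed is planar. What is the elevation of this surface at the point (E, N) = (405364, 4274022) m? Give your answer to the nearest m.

Two edge vectors: Loc-2→Loc-3 = (-210, -93, -155), Loc-2→Loc-4 = (-105, -150, -95.8).
Normal n = (Loc-2→Loc-3) × (Loc-2→Loc-4) = (-14340.6, -3843, 21735).
So ∂z/∂E = −n_x/n_z = 0.65979296 and ∂z/∂N = −n_y/n_z = 0.17681159.
Intercept c from Loc-2: 515.9 − 267379.78 − 755705.84 = −1022569.72.
At (405364, 4274022): z = 267456.3 + 755696.6 − 1022569.72 = 583.2 m.

583 m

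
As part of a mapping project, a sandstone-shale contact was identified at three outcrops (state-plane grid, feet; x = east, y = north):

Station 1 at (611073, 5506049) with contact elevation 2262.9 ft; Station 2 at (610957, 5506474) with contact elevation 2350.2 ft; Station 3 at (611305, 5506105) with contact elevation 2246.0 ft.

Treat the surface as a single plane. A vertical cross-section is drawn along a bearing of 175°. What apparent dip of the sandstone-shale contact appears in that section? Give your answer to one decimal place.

Let the plane be z = a·x + b·y + c.
Station 2−Station 1: −116a + 425b = 87.3;  Station 3−Station 1: 232a + 56b = −16.9.
Solving gives a = −0.11486, b = 0.17406.
Unit vector along 175° is (sin 175°, cos 175°) = (0.0872, -0.9962).
Slope in that direction = a·(0.0872) + b·(-0.9962) = −0.18341.
Apparent dip = arctan|0.18341| = 10.4° (true dip is 11.8°, so apparent ≤ true as expected).

10.4°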